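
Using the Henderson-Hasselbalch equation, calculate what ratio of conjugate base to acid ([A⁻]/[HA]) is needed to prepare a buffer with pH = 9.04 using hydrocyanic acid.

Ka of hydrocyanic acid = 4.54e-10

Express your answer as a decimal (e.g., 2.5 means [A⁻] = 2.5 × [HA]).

pKa = -log(4.54e-10) = 9.3429. pH = pKa + log([A⁻]/[HA]), so log([A⁻]/[HA]) = pH − pKa = 9.04 − 9.3429 = -0.3029. [A⁻]/[HA] = 10^(-0.3029) = 0.498

[A⁻]/[HA] = 0.498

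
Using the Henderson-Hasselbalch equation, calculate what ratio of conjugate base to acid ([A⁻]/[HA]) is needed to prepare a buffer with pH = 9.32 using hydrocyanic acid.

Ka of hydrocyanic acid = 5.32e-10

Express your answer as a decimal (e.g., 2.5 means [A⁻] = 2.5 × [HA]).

pKa = -log(5.32e-10) = 9.2741. pH = pKa + log([A⁻]/[HA]), so log([A⁻]/[HA]) = pH − pKa = 9.32 − 9.2741 = 0.0459. [A⁻]/[HA] = 10^(0.0459) = 1.11

[A⁻]/[HA] = 1.11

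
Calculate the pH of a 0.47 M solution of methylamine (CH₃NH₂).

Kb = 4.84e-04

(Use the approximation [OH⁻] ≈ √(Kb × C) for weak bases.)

[OH⁻] = √(Kb × C) = √(4.84e-04 × 0.47) = 1.5082e-02. pOH = 1.82, pH = 14 - pOH

pH = 12.18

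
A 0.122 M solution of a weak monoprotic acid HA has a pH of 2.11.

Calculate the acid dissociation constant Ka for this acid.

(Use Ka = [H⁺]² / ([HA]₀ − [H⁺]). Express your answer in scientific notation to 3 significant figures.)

[H⁺] = 10^(−pH) = 10^(−2.11) = 7.762e-03 M. For HA ⇌ H⁺ + A⁻, Ka = [H⁺][A⁻]/[HA] = [H⁺]² / ([HA]₀ − [H⁺]) = (7.762e-03)² / (0.122 − 7.762e-03) = 5.27e-04.

K_a = 5.27e-04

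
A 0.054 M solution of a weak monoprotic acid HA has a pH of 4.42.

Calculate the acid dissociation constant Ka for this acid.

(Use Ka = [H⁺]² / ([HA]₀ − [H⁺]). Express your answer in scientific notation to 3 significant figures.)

[H⁺] = 10^(−pH) = 10^(−4.42) = 3.802e-05 M. For HA ⇌ H⁺ + A⁻, Ka = [H⁺][A⁻]/[HA] = [H⁺]² / ([HA]₀ − [H⁺]) = (3.802e-05)² / (0.054 − 3.802e-05) = 2.68e-08.

K_a = 2.68e-08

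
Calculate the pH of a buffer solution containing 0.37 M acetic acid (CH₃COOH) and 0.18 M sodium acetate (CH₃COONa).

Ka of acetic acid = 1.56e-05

pKa = -log(1.56e-05) = 4.81. pH = pKa + log([A⁻]/[HA]) = 4.81 + log(0.18/0.37)

pH = 4.49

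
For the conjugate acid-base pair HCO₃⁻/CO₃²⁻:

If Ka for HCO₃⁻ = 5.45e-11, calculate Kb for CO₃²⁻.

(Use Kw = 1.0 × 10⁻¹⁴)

For a conjugate pair Ka × Kb = Kw, so Kb = Kw/Ka = 1.0 × 10⁻¹⁴ / 5.45e-11 = 1.83e-04.

K_b = 1.83e-04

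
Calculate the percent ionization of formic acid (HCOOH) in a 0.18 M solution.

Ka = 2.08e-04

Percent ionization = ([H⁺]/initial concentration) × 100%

Using Ka equilibrium: x² + Ka×x - Ka×C = 0. Solving: [H⁺] = 6.0157e-03. Percent = (6.0157e-03/0.18) × 100

Percent ionization = 3.34%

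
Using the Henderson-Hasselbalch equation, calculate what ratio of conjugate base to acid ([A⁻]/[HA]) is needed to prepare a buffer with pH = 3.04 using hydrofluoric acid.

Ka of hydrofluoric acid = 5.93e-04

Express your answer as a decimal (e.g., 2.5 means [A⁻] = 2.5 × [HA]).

pKa = -log(5.93e-04) = 3.2269. pH = pKa + log([A⁻]/[HA]), so log([A⁻]/[HA]) = pH − pKa = 3.04 − 3.2269 = -0.1869. [A⁻]/[HA] = 10^(-0.1869) = 0.650

[A⁻]/[HA] = 0.650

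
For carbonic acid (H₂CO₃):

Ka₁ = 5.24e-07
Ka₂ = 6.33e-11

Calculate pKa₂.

pKa₂ = -log(Ka₂) = -log(6.33e-11) = 10.20.

pK_{a2} = 10.20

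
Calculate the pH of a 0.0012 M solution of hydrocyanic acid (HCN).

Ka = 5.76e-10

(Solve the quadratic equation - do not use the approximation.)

x² + Ka×x - Ka×C = 0. Using quadratic formula: [H⁺] = 8.3110e-07

pH = 6.08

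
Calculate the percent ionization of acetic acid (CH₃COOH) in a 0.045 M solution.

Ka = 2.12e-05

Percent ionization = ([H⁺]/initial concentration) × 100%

Using Ka equilibrium: x² + Ka×x - Ka×C = 0. Solving: [H⁺] = 9.6619e-04. Percent = (9.6619e-04/0.045) × 100

Percent ionization = 2.15%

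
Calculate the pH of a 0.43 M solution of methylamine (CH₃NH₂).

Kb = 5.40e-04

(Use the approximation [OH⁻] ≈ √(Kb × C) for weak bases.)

[OH⁻] = √(Kb × C) = √(5.40e-04 × 0.43) = 1.5238e-02. pOH = 1.82, pH = 14 - pOH

pH = 12.18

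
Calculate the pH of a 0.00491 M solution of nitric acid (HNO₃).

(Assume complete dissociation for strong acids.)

[H⁺] = 0.00491 M for strong acid. pH = -log[H⁺] = -log(0.00491)

pH = 2.31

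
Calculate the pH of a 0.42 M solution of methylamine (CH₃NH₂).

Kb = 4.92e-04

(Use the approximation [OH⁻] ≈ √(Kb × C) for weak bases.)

[OH⁻] = √(Kb × C) = √(4.92e-04 × 0.42) = 1.4375e-02. pOH = 1.84, pH = 14 - pOH

pH = 12.16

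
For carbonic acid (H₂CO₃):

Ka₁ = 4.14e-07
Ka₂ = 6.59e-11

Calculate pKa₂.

pKa₂ = -log(Ka₂) = -log(6.59e-11) = 10.18.

pK_{a2} = 10.18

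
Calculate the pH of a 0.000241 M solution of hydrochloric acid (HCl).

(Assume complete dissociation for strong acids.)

[H⁺] = 0.000241 M for strong acid. pH = -log[H⁺] = -log(0.000241)

pH = 3.62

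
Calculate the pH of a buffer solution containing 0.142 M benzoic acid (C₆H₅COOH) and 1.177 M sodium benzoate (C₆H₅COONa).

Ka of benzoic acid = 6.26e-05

pKa = -log(6.26e-05) = 4.20. pH = pKa + log([A⁻]/[HA]) = 4.20 + log(1.177/0.142)

pH = 5.12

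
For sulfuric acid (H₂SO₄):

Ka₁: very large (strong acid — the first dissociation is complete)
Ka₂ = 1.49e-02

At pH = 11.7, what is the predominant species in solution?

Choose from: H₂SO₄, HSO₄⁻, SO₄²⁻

The first dissociation is complete, so H₂SO₄ itself is never the predominant species in water; pKa₂ = -log(1.49e-02) = 1.83. For a polyprotic acid the predominant species crosses at each pKa: below pKa_n the protonated form dominates, above it the deprotonated form does. At pH = 11.7, the predominant species is SO₄²⁻.

SO₄²⁻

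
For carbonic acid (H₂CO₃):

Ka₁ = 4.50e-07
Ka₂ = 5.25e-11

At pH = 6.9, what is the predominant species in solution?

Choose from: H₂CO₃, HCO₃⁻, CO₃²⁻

pKa₁ = 6.35, pKa₂ = 10.28. For a polyprotic acid the predominant species crosses at each pKa: below pKa_n the protonated form dominates, above it the deprotonated form does. At pH = 6.9, the predominant species is HCO₃⁻.

HCO₃⁻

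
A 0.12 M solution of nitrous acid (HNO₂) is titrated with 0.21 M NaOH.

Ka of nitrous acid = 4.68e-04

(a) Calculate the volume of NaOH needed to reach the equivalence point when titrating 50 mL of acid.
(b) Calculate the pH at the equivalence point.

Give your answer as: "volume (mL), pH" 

moles acid = 0.12 × 50/1000 = 0.006 mol; V_base = moles/0.21 × 1000 = 28.6 mL. At equivalence only the conjugate base is present: [A⁻] = 0.006/0.079 = 7.6364e-02 M. Kb = Kw/Ka = 2.14e-11; [OH⁻] = √(Kb × [A⁻]) = 1.2774e-06; pOH = 5.89; pH = 14 - pOH = 8.11.

V = 28.6 mL, pH = 8.11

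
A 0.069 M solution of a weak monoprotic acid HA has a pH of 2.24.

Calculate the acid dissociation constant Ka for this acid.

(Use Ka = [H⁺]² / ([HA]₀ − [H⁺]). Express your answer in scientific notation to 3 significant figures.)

[H⁺] = 10^(−pH) = 10^(−2.24) = 5.754e-03 M. For HA ⇌ H⁺ + A⁻, Ka = [H⁺][A⁻]/[HA] = [H⁺]² / ([HA]₀ − [H⁺]) = (5.754e-03)² / (0.069 − 5.754e-03) = 5.24e-04.

K_a = 5.24e-04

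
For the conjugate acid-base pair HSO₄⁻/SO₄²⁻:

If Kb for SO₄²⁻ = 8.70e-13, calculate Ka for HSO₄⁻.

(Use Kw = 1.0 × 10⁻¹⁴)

For a conjugate pair Ka × Kb = Kw, so Ka = Kw/Kb = 1.0 × 10⁻¹⁴ / 8.70e-13 = 1.15e-02.

K_a = 1.15e-02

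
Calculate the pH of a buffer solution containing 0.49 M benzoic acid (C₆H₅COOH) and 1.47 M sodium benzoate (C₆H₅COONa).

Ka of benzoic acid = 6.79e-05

pKa = -log(6.79e-05) = 4.17. pH = pKa + log([A⁻]/[HA]) = 4.17 + log(1.47/0.49)

pH = 4.65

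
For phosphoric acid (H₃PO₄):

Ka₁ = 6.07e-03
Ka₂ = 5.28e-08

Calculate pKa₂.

pKa₂ = -log(Ka₂) = -log(5.28e-08) = 7.28.

pK_{a2} = 7.28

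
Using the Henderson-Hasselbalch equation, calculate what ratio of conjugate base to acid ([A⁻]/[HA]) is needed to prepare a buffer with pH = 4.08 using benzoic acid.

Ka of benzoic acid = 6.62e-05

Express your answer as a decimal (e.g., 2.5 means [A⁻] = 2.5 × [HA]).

pKa = -log(6.62e-05) = 4.1791. pH = pKa + log([A⁻]/[HA]), so log([A⁻]/[HA]) = pH − pKa = 4.08 − 4.1791 = -0.0991. [A⁻]/[HA] = 10^(-0.0991) = 0.796

[A⁻]/[HA] = 0.796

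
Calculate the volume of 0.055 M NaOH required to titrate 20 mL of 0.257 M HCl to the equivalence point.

At equivalence: moles acid = moles base. moles HCl = 0.257 × 20/1000 = 0.00514 mol. V_base = moles / 0.055 × 1000 = 93.5 mL.

V_{base} = 93.5 mL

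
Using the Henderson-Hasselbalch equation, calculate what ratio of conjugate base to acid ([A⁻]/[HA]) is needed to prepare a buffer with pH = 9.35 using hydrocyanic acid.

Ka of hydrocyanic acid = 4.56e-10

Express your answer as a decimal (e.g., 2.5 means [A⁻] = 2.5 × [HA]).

pKa = -log(4.56e-10) = 9.3410. pH = pKa + log([A⁻]/[HA]), so log([A⁻]/[HA]) = pH − pKa = 9.35 − 9.3410 = 0.0090. [A⁻]/[HA] = 10^(0.0090) = 1.02

[A⁻]/[HA] = 1.02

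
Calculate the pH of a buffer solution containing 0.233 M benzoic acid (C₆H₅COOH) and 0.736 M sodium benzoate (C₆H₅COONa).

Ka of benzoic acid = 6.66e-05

pKa = -log(6.66e-05) = 4.18. pH = pKa + log([A⁻]/[HA]) = 4.18 + log(0.736/0.233)

pH = 4.68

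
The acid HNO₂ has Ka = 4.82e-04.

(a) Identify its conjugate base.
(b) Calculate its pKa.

(a) The conjugate base is formed by removing one H⁺ from HNO₂, giving NO₂⁻. (b) pKa = -log(Ka) = -log(4.82e-04) = 3.32.

Conjugate base: NO₂⁻; pK_a = 3.32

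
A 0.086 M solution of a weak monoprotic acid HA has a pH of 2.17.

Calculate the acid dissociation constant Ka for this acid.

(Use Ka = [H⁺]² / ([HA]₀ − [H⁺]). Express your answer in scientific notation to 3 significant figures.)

[H⁺] = 10^(−pH) = 10^(−2.17) = 6.761e-03 M. For HA ⇌ H⁺ + A⁻, Ka = [H⁺][A⁻]/[HA] = [H⁺]² / ([HA]₀ − [H⁺]) = (6.761e-03)² / (0.086 − 6.761e-03) = 5.77e-04.

K_a = 5.77e-04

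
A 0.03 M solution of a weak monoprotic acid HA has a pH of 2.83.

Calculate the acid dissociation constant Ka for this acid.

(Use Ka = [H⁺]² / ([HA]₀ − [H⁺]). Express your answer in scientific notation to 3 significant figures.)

[H⁺] = 10^(−pH) = 10^(−2.83) = 1.479e-03 M. For HA ⇌ H⁺ + A⁻, Ka = [H⁺][A⁻]/[HA] = [H⁺]² / ([HA]₀ − [H⁺]) = (1.479e-03)² / (0.03 − 1.479e-03) = 7.67e-05.

K_a = 7.67e-05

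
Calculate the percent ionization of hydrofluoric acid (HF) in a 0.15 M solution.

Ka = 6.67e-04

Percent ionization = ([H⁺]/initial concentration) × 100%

Using Ka equilibrium: x² + Ka×x - Ka×C = 0. Solving: [H⁺] = 9.6746e-03. Percent = (9.6746e-03/0.15) × 100

Percent ionization = 6.45%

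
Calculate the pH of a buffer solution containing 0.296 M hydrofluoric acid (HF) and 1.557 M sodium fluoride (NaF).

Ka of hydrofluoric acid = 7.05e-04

pKa = -log(7.05e-04) = 3.15. pH = pKa + log([A⁻]/[HA]) = 3.15 + log(1.557/0.296)

pH = 3.87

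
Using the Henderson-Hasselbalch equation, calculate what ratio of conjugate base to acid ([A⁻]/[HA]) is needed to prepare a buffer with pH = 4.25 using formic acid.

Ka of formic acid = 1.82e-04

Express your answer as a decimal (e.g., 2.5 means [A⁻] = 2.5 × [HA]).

pKa = -log(1.82e-04) = 3.7399. pH = pKa + log([A⁻]/[HA]), so log([A⁻]/[HA]) = pH − pKa = 4.25 − 3.7399 = 0.5101. [A⁻]/[HA] = 10^(0.5101) = 3.24

[A⁻]/[HA] = 3.24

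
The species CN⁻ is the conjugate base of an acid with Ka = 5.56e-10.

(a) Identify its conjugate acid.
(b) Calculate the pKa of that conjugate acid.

(a) The conjugate acid is formed by adding one H⁺ to CN⁻, giving HCN. (b) pKa = -log(Ka) = -log(5.56e-10) = 9.25.

Conjugate acid: HCN; pK_a = 9.25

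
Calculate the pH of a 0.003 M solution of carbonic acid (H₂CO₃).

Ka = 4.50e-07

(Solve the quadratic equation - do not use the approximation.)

x² + Ka×x - Ka×C = 0. Using quadratic formula: [H⁺] = 3.6518e-05

pH = 4.44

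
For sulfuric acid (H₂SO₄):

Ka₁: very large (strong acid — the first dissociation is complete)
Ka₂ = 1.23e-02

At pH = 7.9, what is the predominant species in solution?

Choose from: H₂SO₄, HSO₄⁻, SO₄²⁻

The first dissociation is complete, so H₂SO₄ itself is never the predominant species in water; pKa₂ = -log(1.23e-02) = 1.91. For a polyprotic acid the predominant species crosses at each pKa: below pKa_n the protonated form dominates, above it the deprotonated form does. At pH = 7.9, the predominant species is SO₄²⁻.

SO₄²⁻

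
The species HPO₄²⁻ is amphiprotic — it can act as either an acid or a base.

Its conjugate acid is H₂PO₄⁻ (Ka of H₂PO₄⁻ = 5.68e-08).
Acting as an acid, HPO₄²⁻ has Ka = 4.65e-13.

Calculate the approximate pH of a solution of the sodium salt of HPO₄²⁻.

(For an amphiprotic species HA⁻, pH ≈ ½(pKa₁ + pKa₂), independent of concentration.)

pKa₁ = -log(5.68e-08) = 7.25; pKa₂ = -log(4.65e-13) = 12.33. For an amphiprotic species, pH ≈ ½(pKa₁ + pKa₂) = ½(7.25 + 12.33) = 9.79.

pH = 9.79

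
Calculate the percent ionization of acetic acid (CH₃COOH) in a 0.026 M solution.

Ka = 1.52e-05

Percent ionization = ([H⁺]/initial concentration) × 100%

Using Ka equilibrium: x² + Ka×x - Ka×C = 0. Solving: [H⁺] = 6.2110e-04. Percent = (6.2110e-04/0.026) × 100

Percent ionization = 2.39%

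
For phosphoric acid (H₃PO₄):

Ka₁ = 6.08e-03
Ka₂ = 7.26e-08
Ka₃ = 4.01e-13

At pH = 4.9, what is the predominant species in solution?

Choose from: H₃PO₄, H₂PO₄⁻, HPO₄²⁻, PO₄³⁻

pKa₁ = 2.22, pKa₂ = 7.14, pKa₃ = 12.40. For a polyprotic acid the predominant species crosses at each pKa: below pKa_n the protonated form dominates, above it the deprotonated form does. At pH = 4.9, the predominant species is H₂PO₄⁻.

H₂PO₄⁻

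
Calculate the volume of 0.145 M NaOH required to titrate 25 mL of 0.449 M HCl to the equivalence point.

At equivalence: moles acid = moles base. moles HCl = 0.449 × 25/1000 = 0.01122 mol. V_base = moles / 0.145 × 1000 = 77.4 mL.

V_{base} = 77.4 mL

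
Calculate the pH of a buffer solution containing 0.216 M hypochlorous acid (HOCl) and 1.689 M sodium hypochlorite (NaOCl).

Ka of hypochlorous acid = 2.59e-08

pKa = -log(2.59e-08) = 7.59. pH = pKa + log([A⁻]/[HA]) = 7.59 + log(1.689/0.216)

pH = 8.48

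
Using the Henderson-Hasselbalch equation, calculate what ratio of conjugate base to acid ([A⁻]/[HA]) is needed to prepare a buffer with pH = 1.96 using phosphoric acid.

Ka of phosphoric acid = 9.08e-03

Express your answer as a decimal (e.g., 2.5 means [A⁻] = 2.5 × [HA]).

pKa = -log(9.08e-03) = 2.0419. pH = pKa + log([A⁻]/[HA]), so log([A⁻]/[HA]) = pH − pKa = 1.96 − 2.0419 = -0.0819. [A⁻]/[HA] = 10^(-0.0819) = 0.828

[A⁻]/[HA] = 0.828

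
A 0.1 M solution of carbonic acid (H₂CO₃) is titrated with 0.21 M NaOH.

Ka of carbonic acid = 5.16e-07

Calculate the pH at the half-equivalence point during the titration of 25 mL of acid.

At half-equivalence [HA] = [A⁻], so Henderson-Hasselbalch gives pH = pKa = -log(5.16e-07) = 6.29.

pH = pKa = 6.29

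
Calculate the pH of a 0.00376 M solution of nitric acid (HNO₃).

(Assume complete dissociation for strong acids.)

[H⁺] = 0.00376 M for strong acid. pH = -log[H⁺] = -log(0.00376)

pH = 2.42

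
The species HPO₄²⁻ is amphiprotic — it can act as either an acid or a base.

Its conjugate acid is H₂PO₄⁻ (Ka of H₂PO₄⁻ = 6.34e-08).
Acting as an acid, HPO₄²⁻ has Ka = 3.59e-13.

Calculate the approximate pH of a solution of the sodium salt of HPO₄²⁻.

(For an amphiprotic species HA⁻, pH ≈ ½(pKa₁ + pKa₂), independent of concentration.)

pKa₁ = -log(6.34e-08) = 7.20; pKa₂ = -log(3.59e-13) = 12.44. For an amphiprotic species, pH ≈ ½(pKa₁ + pKa₂) = ½(7.20 + 12.44) = 9.82.

pH = 9.82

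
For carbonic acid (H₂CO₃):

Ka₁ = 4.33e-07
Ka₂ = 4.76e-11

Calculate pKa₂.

pKa₂ = -log(Ka₂) = -log(4.76e-11) = 10.32.

pK_{a2} = 10.32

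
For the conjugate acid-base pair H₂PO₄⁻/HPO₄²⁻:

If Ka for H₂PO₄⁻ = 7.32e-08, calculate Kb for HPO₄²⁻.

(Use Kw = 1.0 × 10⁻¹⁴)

For a conjugate pair Ka × Kb = Kw, so Kb = Kw/Ka = 1.0 × 10⁻¹⁴ / 7.32e-08 = 1.37e-07.

K_b = 1.37e-07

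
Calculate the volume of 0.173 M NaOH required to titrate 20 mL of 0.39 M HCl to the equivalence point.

At equivalence: moles acid = moles base. moles HCl = 0.39 × 20/1000 = 0.0078 mol. V_base = moles / 0.173 × 1000 = 45.1 mL.

V_{base} = 45.1 mL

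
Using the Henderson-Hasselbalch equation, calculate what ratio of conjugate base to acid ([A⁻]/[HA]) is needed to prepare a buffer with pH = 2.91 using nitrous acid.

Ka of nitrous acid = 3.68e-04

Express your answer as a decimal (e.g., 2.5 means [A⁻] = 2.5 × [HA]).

pKa = -log(3.68e-04) = 3.4342. pH = pKa + log([A⁻]/[HA]), so log([A⁻]/[HA]) = pH − pKa = 2.91 − 3.4342 = -0.5242. [A⁻]/[HA] = 10^(-0.5242) = 0.299

[A⁻]/[HA] = 0.299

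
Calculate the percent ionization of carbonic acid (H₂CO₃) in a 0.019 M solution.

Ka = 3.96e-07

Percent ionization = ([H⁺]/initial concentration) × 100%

Using Ka equilibrium: x² + Ka×x - Ka×C = 0. Solving: [H⁺] = 8.6543e-05. Percent = (8.6543e-05/0.019) × 100

Percent ionization = 0.455%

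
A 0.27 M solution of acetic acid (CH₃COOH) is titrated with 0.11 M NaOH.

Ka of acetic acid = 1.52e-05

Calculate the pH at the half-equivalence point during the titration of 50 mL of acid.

At half-equivalence [HA] = [A⁻], so Henderson-Hasselbalch gives pH = pKa = -log(1.52e-05) = 4.82.

pH = pKa = 4.82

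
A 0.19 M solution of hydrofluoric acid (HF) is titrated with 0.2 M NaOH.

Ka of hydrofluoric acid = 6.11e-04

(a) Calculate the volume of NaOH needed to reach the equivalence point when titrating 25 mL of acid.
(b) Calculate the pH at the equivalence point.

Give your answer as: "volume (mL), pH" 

moles acid = 0.19 × 25/1000 = 0.00475 mol; V_base = moles/0.2 × 1000 = 23.7 mL. At equivalence only the conjugate base is present: [A⁻] = 0.00475/0.049 = 9.7436e-02 M. Kb = Kw/Ka = 1.64e-11; [OH⁻] = √(Kb × [A⁻]) = 1.2628e-06; pOH = 5.90; pH = 14 - pOH = 8.10.

V = 23.7 mL, pH = 8.10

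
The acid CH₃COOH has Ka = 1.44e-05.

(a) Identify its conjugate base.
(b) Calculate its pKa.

(a) The conjugate base is formed by removing one H⁺ from CH₃COOH, giving CH₃COO⁻. (b) pKa = -log(Ka) = -log(1.44e-05) = 4.84.

Conjugate base: CH₃COO⁻; pK_a = 4.84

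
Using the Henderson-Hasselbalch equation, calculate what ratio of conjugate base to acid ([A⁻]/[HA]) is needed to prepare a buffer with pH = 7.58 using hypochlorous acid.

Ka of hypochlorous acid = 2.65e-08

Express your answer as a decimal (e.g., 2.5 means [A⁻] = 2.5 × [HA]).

pKa = -log(2.65e-08) = 7.5768. pH = pKa + log([A⁻]/[HA]), so log([A⁻]/[HA]) = pH − pKa = 7.58 − 7.5768 = 0.0032. [A⁻]/[HA] = 10^(0.0032) = 1.01

[A⁻]/[HA] = 1.01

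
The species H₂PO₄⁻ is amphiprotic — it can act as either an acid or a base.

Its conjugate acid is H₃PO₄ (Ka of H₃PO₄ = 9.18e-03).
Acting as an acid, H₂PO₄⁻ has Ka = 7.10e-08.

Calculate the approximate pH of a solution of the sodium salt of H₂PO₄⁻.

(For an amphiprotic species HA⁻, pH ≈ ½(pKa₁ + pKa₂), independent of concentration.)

pKa₁ = -log(9.18e-03) = 2.04; pKa₂ = -log(7.10e-08) = 7.15. For an amphiprotic species, pH ≈ ½(pKa₁ + pKa₂) = ½(2.04 + 7.15) = 4.59.

pH = 4.59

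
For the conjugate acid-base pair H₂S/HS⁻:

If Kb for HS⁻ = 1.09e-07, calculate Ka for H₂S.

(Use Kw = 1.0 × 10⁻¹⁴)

For a conjugate pair Ka × Kb = Kw, so Ka = Kw/Kb = 1.0 × 10⁻¹⁴ / 1.09e-07 = 9.17e-08.

K_a = 9.17e-08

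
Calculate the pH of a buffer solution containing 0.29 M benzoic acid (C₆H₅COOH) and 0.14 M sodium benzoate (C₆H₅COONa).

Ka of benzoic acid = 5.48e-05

pKa = -log(5.48e-05) = 4.26. pH = pKa + log([A⁻]/[HA]) = 4.26 + log(0.14/0.29)

pH = 3.94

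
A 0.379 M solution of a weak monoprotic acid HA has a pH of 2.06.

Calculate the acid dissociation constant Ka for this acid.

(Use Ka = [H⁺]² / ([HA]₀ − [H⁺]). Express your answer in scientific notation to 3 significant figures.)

[H⁺] = 10^(−pH) = 10^(−2.06) = 8.710e-03 M. For HA ⇌ H⁺ + A⁻, Ka = [H⁺][A⁻]/[HA] = [H⁺]² / ([HA]₀ − [H⁺]) = (8.710e-03)² / (0.379 − 8.710e-03) = 2.05e-04.

K_a = 2.05e-04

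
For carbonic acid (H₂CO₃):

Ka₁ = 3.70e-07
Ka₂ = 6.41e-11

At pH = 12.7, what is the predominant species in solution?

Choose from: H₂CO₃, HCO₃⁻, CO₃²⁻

pKa₁ = 6.43, pKa₂ = 10.19. For a polyprotic acid the predominant species crosses at each pKa: below pKa_n the protonated form dominates, above it the deprotonated form does. At pH = 12.7, the predominant species is CO₃²⁻.

CO₃²⁻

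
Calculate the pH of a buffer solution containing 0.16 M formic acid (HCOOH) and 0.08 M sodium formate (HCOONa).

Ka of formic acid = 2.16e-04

pKa = -log(2.16e-04) = 3.67. pH = pKa + log([A⁻]/[HA]) = 3.67 + log(0.08/0.16)

pH = 3.36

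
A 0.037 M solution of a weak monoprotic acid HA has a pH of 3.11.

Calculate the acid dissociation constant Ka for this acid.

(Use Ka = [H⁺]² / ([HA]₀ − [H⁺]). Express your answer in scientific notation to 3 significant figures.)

[H⁺] = 10^(−pH) = 10^(−3.11) = 7.762e-04 M. For HA ⇌ H⁺ + A⁻, Ka = [H⁺][A⁻]/[HA] = [H⁺]² / ([HA]₀ − [H⁺]) = (7.762e-04)² / (0.037 − 7.762e-04) = 1.66e-05.

K_a = 1.66e-05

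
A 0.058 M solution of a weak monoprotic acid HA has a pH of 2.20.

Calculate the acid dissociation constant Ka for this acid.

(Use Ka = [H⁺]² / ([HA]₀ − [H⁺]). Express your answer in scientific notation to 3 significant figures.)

[H⁺] = 10^(−pH) = 10^(−2.20) = 6.310e-03 M. For HA ⇌ H⁺ + A⁻, Ka = [H⁺][A⁻]/[HA] = [H⁺]² / ([HA]₀ − [H⁺]) = (6.310e-03)² / (0.058 − 6.310e-03) = 7.70e-04.

K_a = 7.70e-04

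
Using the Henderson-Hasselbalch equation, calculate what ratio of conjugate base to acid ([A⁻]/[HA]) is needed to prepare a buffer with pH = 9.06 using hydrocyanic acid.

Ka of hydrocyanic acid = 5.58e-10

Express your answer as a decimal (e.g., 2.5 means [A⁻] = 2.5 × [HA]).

pKa = -log(5.58e-10) = 9.2534. pH = pKa + log([A⁻]/[HA]), so log([A⁻]/[HA]) = pH − pKa = 9.06 − 9.2534 = -0.1934. [A⁻]/[HA] = 10^(-0.1934) = 0.641

[A⁻]/[HA] = 0.641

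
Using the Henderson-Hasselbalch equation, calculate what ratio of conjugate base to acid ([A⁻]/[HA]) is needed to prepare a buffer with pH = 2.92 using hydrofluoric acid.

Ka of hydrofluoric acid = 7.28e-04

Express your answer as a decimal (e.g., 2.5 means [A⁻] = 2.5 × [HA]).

pKa = -log(7.28e-04) = 3.1379. pH = pKa + log([A⁻]/[HA]), so log([A⁻]/[HA]) = pH − pKa = 2.92 − 3.1379 = -0.2179. [A⁻]/[HA] = 10^(-0.2179) = 0.606

[A⁻]/[HA] = 0.606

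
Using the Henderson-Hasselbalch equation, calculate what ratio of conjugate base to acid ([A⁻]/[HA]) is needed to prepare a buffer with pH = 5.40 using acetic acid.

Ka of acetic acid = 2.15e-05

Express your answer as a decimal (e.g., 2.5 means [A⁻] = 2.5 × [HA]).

pKa = -log(2.15e-05) = 4.6676. pH = pKa + log([A⁻]/[HA]), so log([A⁻]/[HA]) = pH − pKa = 5.40 − 4.6676 = 0.7324. [A⁻]/[HA] = 10^(0.7324) = 5.40

[A⁻]/[HA] = 5.40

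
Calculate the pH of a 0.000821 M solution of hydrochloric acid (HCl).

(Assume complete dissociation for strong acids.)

[H⁺] = 0.000821 M for strong acid. pH = -log[H⁺] = -log(0.000821)

pH = 3.09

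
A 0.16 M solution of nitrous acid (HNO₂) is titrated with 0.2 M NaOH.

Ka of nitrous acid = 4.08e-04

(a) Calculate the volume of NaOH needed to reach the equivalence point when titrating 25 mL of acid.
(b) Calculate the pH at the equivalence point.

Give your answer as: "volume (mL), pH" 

moles acid = 0.16 × 25/1000 = 0.004 mol; V_base = moles/0.2 × 1000 = 20.0 mL. At equivalence only the conjugate base is present: [A⁻] = 0.004/0.045 = 8.8889e-02 M. Kb = Kw/Ka = 2.45e-11; [OH⁻] = √(Kb × [A⁻]) = 1.4760e-06; pOH = 5.83; pH = 14 - pOH = 8.17.

V = 20.0 mL, pH = 8.17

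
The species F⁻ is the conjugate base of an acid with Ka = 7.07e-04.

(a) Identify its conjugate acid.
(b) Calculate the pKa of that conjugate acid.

(a) The conjugate acid is formed by adding one H⁺ to F⁻, giving HF. (b) pKa = -log(Ka) = -log(7.07e-04) = 3.15.

Conjugate acid: HF; pK_a = 3.15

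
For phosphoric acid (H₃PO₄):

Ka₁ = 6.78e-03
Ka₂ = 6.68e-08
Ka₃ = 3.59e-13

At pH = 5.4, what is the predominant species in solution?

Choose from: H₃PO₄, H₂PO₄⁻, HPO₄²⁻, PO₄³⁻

pKa₁ = 2.17, pKa₂ = 7.18, pKa₃ = 12.44. For a polyprotic acid the predominant species crosses at each pKa: below pKa_n the protonated form dominates, above it the deprotonated form does. At pH = 5.4, the predominant species is H₂PO₄⁻.

H₂PO₄⁻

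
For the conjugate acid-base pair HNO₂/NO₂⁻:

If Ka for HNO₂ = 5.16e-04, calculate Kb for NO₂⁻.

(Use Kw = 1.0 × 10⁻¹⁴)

For a conjugate pair Ka × Kb = Kw, so Kb = Kw/Ka = 1.0 × 10⁻¹⁴ / 5.16e-04 = 1.94e-11.

K_b = 1.94e-11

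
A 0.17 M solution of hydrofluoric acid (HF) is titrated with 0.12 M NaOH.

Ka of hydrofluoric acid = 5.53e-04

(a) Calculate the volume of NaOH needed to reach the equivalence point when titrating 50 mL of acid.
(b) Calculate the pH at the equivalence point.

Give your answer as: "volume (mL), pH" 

moles acid = 0.17 × 50/1000 = 0.0085 mol; V_base = moles/0.12 × 1000 = 70.8 mL. At equivalence only the conjugate base is present: [A⁻] = 0.0085/0.121 = 7.0345e-02 M. Kb = Kw/Ka = 1.81e-11; [OH⁻] = √(Kb × [A⁻]) = 1.1279e-06; pOH = 5.95; pH = 14 - pOH = 8.05.

V = 70.8 mL, pH = 8.05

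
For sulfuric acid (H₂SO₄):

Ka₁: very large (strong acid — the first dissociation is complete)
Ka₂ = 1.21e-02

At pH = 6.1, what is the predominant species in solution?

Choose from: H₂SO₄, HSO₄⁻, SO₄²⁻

The first dissociation is complete, so H₂SO₄ itself is never the predominant species in water; pKa₂ = -log(1.21e-02) = 1.92. For a polyprotic acid the predominant species crosses at each pKa: below pKa_n the protonated form dominates, above it the deprotonated form does. At pH = 6.1, the predominant species is SO₄²⁻.

SO₄²⁻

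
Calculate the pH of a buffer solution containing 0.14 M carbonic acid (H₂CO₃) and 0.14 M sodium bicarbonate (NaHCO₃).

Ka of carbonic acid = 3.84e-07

pKa = -log(3.84e-07) = 6.42. pH = pKa + log([A⁻]/[HA]) = 6.42 + log(0.14/0.14)

pH = 6.42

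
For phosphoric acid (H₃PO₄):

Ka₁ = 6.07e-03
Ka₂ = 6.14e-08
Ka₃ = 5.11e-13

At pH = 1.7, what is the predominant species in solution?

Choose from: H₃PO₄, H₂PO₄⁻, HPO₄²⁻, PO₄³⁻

pKa₁ = 2.22, pKa₂ = 7.21, pKa₃ = 12.29. For a polyprotic acid the predominant species crosses at each pKa: below pKa_n the protonated form dominates, above it the deprotonated form does. At pH = 1.7, the predominant species is H₃PO₄.

H₃PO₄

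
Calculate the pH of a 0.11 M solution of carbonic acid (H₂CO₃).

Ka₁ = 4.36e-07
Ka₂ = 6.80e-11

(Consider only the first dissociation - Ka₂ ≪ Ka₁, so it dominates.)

First dissociation dominates. From Ka₁ = [H⁺][HA⁻]/[H₂A], x² + Ka₁·x − Ka₁·C = 0 with C = 0.11 M and Ka₁ = 4.36e-07. Solving: [H⁺] = (−Ka₁ + √(Ka₁² + 4·Ka₁·C)) / 2 = 2.1878e-04 M. pH = -log(2.1878e-04) = 3.66.

pH = 3.66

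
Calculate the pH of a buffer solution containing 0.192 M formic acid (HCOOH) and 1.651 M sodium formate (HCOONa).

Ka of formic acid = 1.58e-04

pKa = -log(1.58e-04) = 3.80. pH = pKa + log([A⁻]/[HA]) = 3.80 + log(1.651/0.192)

pH = 4.74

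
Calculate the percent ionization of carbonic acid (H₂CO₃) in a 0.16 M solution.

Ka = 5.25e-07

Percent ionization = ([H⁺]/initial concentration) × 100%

Using Ka equilibrium: x² + Ka×x - Ka×C = 0. Solving: [H⁺] = 2.8957e-04. Percent = (2.8957e-04/0.16) × 100

Percent ionization = 0.181%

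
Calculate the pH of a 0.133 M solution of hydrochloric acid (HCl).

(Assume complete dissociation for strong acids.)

[H⁺] = 0.133 M for strong acid. pH = -log[H⁺] = -log(0.133)

pH = 0.88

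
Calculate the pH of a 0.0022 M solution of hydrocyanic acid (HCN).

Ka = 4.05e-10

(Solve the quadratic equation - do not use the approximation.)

x² + Ka×x - Ka×C = 0. Using quadratic formula: [H⁺] = 9.4373e-07

pH = 6.03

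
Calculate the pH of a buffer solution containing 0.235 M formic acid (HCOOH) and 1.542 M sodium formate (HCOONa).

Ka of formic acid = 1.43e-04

pKa = -log(1.43e-04) = 3.84. pH = pKa + log([A⁻]/[HA]) = 3.84 + log(1.542/0.235)

pH = 4.66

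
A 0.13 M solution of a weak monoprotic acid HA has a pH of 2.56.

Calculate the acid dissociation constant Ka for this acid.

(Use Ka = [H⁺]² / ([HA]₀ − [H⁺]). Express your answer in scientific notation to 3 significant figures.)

[H⁺] = 10^(−pH) = 10^(−2.56) = 2.754e-03 M. For HA ⇌ H⁺ + A⁻, Ka = [H⁺][A⁻]/[HA] = [H⁺]² / ([HA]₀ − [H⁺]) = (2.754e-03)² / (0.13 − 2.754e-03) = 5.96e-05.

K_a = 5.96e-05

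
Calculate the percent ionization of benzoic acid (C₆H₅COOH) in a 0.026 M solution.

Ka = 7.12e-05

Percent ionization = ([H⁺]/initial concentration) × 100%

Using Ka equilibrium: x² + Ka×x - Ka×C = 0. Solving: [H⁺] = 1.3255e-03. Percent = (1.3255e-03/0.026) × 100

Percent ionization = 5.1%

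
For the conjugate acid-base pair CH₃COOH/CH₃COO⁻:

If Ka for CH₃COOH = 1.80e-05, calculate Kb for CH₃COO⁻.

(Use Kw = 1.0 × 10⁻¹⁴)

For a conjugate pair Ka × Kb = Kw, so Kb = Kw/Ka = 1.0 × 10⁻¹⁴ / 1.80e-05 = 5.56e-10.

K_b = 5.56e-10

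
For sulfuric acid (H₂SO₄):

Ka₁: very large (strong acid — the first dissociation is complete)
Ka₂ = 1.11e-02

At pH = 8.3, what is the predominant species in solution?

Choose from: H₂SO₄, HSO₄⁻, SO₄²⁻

The first dissociation is complete, so H₂SO₄ itself is never the predominant species in water; pKa₂ = -log(1.11e-02) = 1.95. For a polyprotic acid the predominant species crosses at each pKa: below pKa_n the protonated form dominates, above it the deprotonated form does. At pH = 8.3, the predominant species is SO₄²⁻.

SO₄²⁻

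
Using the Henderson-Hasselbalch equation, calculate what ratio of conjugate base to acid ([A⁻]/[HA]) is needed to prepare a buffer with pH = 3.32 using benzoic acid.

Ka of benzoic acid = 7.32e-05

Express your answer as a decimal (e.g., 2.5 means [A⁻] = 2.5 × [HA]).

pKa = -log(7.32e-05) = 4.1355. pH = pKa + log([A⁻]/[HA]), so log([A⁻]/[HA]) = pH − pKa = 3.32 − 4.1355 = -0.8155. [A⁻]/[HA] = 10^(-0.8155) = 0.153

[A⁻]/[HA] = 0.153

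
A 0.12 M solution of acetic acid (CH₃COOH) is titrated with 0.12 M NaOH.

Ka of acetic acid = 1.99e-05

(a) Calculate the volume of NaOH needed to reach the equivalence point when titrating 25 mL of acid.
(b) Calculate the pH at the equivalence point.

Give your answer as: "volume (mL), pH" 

moles acid = 0.12 × 25/1000 = 0.003 mol; V_base = moles/0.12 × 1000 = 25.0 mL. At equivalence only the conjugate base is present: [A⁻] = 0.003/0.050 = 6.0000e-02 M. Kb = Kw/Ka = 5.03e-10; [OH⁻] = √(Kb × [A⁻]) = 5.4910e-06; pOH = 5.26; pH = 14 - pOH = 8.74.

V = 25.0 mL, pH = 8.74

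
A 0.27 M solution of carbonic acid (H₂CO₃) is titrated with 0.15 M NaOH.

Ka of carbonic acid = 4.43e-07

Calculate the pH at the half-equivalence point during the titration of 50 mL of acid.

At half-equivalence [HA] = [A⁻], so Henderson-Hasselbalch gives pH = pKa = -log(4.43e-07) = 6.35.

pH = pKa = 6.35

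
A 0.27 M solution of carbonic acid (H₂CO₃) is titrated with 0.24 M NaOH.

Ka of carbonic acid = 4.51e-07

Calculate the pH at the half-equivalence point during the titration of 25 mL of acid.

At half-equivalence [HA] = [A⁻], so Henderson-Hasselbalch gives pH = pKa = -log(4.51e-07) = 6.35.

pH = pKa = 6.35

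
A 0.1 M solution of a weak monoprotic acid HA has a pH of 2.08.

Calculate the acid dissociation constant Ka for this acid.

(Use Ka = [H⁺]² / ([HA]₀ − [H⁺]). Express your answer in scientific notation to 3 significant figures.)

[H⁺] = 10^(−pH) = 10^(−2.08) = 8.318e-03 M. For HA ⇌ H⁺ + A⁻, Ka = [H⁺][A⁻]/[HA] = [H⁺]² / ([HA]₀ − [H⁺]) = (8.318e-03)² / (0.1 − 8.318e-03) = 7.55e-04.

K_a = 7.55e-04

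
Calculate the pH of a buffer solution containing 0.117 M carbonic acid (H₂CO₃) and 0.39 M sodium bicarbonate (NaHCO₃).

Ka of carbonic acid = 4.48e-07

pKa = -log(4.48e-07) = 6.35. pH = pKa + log([A⁻]/[HA]) = 6.35 + log(0.39/0.117)

pH = 6.87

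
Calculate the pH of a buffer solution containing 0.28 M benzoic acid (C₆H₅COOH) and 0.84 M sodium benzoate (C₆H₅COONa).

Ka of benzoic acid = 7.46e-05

pKa = -log(7.46e-05) = 4.13. pH = pKa + log([A⁻]/[HA]) = 4.13 + log(0.84/0.28)

pH = 4.60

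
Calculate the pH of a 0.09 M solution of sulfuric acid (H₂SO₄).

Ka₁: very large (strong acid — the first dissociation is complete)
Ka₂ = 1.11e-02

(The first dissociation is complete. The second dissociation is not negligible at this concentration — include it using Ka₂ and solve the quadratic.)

First dissociation is complete: [H⁺]₀ = [HSO₄⁻]₀ = C = 0.09 M. Second dissociation HSO₄⁻ ⇌ H⁺ + SO₄²⁻: let x = [SO₄²⁻]. Ka₂ = (C + x)·x / (C − x) = 1.11e-02 → x² + (C + Ka₂)·x − Ka₂·C = 0 → x² + 0.10110·x − 9.990e-04 = 0. x = (−0.10110 + √(0.10110² + 4 × 9.990e-04)) / 2 = 9.0680e-03 M. [H⁺] = C + x = 0.09 + 9.0680e-03 = 9.9068e-02 M. pH = -log(9.9068e-02) = 1.00.

pH = 1.00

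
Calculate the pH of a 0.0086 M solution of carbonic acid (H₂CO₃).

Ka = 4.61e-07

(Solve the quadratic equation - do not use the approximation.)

x² + Ka×x - Ka×C = 0. Using quadratic formula: [H⁺] = 6.2735e-05

pH = 4.20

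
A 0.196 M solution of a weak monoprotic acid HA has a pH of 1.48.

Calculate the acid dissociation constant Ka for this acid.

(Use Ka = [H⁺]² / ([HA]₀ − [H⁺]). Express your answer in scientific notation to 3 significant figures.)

[H⁺] = 10^(−pH) = 10^(−1.48) = 3.311e-02 M. For HA ⇌ H⁺ + A⁻, Ka = [H⁺][A⁻]/[HA] = [H⁺]² / ([HA]₀ − [H⁺]) = (3.311e-02)² / (0.196 − 3.311e-02) = 6.73e-03.

K_a = 6.73e-03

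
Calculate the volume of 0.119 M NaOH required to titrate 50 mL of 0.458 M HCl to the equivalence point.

At equivalence: moles acid = moles base. moles HCl = 0.458 × 50/1000 = 0.0229 mol. V_base = moles / 0.119 × 1000 = 192.4 mL.

V_{base} = 192.4 mL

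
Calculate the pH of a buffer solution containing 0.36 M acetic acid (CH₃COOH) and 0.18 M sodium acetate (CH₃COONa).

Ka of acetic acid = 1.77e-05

pKa = -log(1.77e-05) = 4.75. pH = pKa + log([A⁻]/[HA]) = 4.75 + log(0.18/0.36)

pH = 4.45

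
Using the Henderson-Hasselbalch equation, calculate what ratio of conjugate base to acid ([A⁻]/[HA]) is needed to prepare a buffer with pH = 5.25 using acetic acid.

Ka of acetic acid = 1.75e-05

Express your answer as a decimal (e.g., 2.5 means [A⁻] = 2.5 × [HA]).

pKa = -log(1.75e-05) = 4.7570. pH = pKa + log([A⁻]/[HA]), so log([A⁻]/[HA]) = pH − pKa = 5.25 − 4.7570 = 0.4930. [A⁻]/[HA] = 10^(0.4930) = 3.11

[A⁻]/[HA] = 3.11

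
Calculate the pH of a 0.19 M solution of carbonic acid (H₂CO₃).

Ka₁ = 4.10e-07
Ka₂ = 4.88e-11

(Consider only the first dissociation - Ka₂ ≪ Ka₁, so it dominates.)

First dissociation dominates. From Ka₁ = [H⁺][HA⁻]/[H₂A], x² + Ka₁·x − Ka₁·C = 0 with C = 0.19 M and Ka₁ = 4.10e-07. Solving: [H⁺] = (−Ka₁ + √(Ka₁² + 4·Ka₁·C)) / 2 = 2.7890e-04 M. pH = -log(2.7890e-04) = 3.55.

pH = 3.55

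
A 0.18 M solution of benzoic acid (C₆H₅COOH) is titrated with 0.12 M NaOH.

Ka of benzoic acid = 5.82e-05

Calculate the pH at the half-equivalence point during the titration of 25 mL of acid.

At half-equivalence [HA] = [A⁻], so Henderson-Hasselbalch gives pH = pKa = -log(5.82e-05) = 4.24.

pH = pKa = 4.24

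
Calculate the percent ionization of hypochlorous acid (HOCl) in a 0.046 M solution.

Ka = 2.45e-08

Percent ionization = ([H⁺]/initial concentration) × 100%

Using Ka equilibrium: x² + Ka×x - Ka×C = 0. Solving: [H⁺] = 3.3559e-05. Percent = (3.3559e-05/0.046) × 100

Percent ionization = 0.073%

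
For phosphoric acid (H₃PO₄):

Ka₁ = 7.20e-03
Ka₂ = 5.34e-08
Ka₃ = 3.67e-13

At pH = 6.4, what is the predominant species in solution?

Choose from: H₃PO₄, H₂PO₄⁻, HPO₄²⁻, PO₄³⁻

pKa₁ = 2.14, pKa₂ = 7.27, pKa₃ = 12.44. For a polyprotic acid the predominant species crosses at each pKa: below pKa_n the protonated form dominates, above it the deprotonated form does. At pH = 6.4, the predominant species is H₂PO₄⁻.

H₂PO₄⁻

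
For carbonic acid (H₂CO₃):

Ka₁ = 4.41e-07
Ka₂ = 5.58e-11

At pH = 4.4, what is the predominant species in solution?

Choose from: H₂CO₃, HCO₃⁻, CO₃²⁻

pKa₁ = 6.36, pKa₂ = 10.25. For a polyprotic acid the predominant species crosses at each pKa: below pKa_n the protonated form dominates, above it the deprotonated form does. At pH = 4.4, the predominant species is H₂CO₃.

H₂CO₃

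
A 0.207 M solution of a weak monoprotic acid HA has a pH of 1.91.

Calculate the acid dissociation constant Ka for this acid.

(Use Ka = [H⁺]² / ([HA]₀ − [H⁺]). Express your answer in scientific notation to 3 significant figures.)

[H⁺] = 10^(−pH) = 10^(−1.91) = 1.230e-02 M. For HA ⇌ H⁺ + A⁻, Ka = [H⁺][A⁻]/[HA] = [H⁺]² / ([HA]₀ − [H⁺]) = (1.230e-02)² / (0.207 − 1.230e-02) = 7.77e-04.

K_a = 7.77e-04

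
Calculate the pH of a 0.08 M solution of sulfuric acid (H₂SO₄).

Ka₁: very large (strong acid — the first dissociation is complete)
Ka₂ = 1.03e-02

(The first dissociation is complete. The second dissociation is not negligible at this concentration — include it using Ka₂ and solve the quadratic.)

First dissociation is complete: [H⁺]₀ = [HSO₄⁻]₀ = C = 0.08 M. Second dissociation HSO₄⁻ ⇌ H⁺ + SO₄²⁻: let x = [SO₄²⁻]. Ka₂ = (C + x)·x / (C − x) = 1.03e-02 → x² + (C + Ka₂)·x − Ka₂·C = 0 → x² + 0.09030·x − 8.240e-04 = 0. x = (−0.09030 + √(0.09030² + 4 × 8.240e-04)) / 2 = 8.3525e-03 M. [H⁺] = C + x = 0.08 + 8.3525e-03 = 8.8353e-02 M. pH = -log(8.8353e-02) = 1.05.

pH = 1.05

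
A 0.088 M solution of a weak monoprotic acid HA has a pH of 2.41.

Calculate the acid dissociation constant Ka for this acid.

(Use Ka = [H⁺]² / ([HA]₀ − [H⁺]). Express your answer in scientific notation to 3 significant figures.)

[H⁺] = 10^(−pH) = 10^(−2.41) = 3.890e-03 M. For HA ⇌ H⁺ + A⁻, Ka = [H⁺][A⁻]/[HA] = [H⁺]² / ([HA]₀ − [H⁺]) = (3.890e-03)² / (0.088 − 3.890e-03) = 1.80e-04.

K_a = 1.80e-04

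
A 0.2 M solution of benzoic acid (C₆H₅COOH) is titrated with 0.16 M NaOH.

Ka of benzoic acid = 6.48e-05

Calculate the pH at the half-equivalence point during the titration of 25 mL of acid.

At half-equivalence [HA] = [A⁻], so Henderson-Hasselbalch gives pH = pKa = -log(6.48e-05) = 4.19.

pH = pKa = 4.19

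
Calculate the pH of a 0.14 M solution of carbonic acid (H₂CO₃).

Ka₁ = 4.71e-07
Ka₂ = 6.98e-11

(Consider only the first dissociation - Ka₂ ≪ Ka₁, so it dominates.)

First dissociation dominates. From Ka₁ = [H⁺][HA⁻]/[H₂A], x² + Ka₁·x − Ka₁·C = 0 with C = 0.14 M and Ka₁ = 4.71e-07. Solving: [H⁺] = (−Ka₁ + √(Ka₁² + 4·Ka₁·C)) / 2 = 2.5655e-04 M. pH = -log(2.5655e-04) = 3.59.

pH = 3.59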